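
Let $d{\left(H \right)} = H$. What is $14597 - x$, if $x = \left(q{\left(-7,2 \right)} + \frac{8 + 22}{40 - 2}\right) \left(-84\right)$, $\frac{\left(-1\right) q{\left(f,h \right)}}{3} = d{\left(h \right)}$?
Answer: $\frac{269027}{19} \approx 14159.0$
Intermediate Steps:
$q{\left(f,h \right)} = - 3 h$
$x = \frac{8316}{19}$ ($x = \left(\left(-3\right) 2 + \frac{8 + 22}{40 - 2}\right) \left(-84\right) = \left(-6 + \frac{30}{38}\right) \left(-84\right) = \left(-6 + 30 \cdot \frac{1}{38}\right) \left(-84\right) = \left(-6 + \frac{15}{19}\right) \left(-84\right) = \left(- \frac{99}{19}\right) \left(-84\right) = \frac{8316}{19} \approx 437.68$)
$14597 - x = 14597 - \frac{8316}{19} = \frac{269027}{19}$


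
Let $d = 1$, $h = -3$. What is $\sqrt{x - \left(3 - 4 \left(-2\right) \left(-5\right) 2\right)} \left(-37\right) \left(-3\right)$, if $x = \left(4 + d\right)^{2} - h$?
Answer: $111 \sqrt{105} \approx 1137.4$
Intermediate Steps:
$x = 28$ ($x = \left(4 + 1\right)^{2} - -3 = 5^{2} + 3 = 25 + 3 = 28$)
$\sqrt{x - \left(3 - 4 \left(-2\right) \left(-5\right) 2\right)} \left(-37\right) \left(-3\right) = \sqrt{28 - \left(3 - 4 \left(-2\right) \left(-5\right) 2\right)} \left(-37\right) \left(-3\right) = \sqrt{28 - \left(3 - 4 \cdot 10 \cdot 2\right)} \left(-37\right) \left(-3\right) = \sqrt{28 + \left(4 \cdot 20 - 3\right)} \left(-37\right) \left(-3\right) = \sqrt{28 + \left(80 - 3\right)} \left(-37\right) \left(-3\right) = \sqrt{28 + 77} \left(-37\right) \left(-3\right) = \sqrt{105} \left(-37\right) \left(-3\right) = - 37 \sqrt{105} \left(-3\right) = 111 \sqrt{105}$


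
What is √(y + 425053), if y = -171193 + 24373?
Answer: √278233 ≈ 527.48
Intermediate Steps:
y = -146820
√(y + 425053) = √(-146820 + 425053) = √278233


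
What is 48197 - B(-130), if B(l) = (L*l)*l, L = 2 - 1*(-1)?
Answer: -2503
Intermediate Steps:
L = 3 (L = 2 + 1 = 3)
B(l) = 3*l² (B(l) = (3*l)*l = 3*l²)
48197 - B(-130) = 48197 - 3*(-130)² = 48197 - 3*16900 = 48197 - 1*50700 = 48197 - 50700 = -2503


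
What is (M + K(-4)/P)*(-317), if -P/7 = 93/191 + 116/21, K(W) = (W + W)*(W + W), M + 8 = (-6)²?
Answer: -202366460/24109 ≈ -8393.8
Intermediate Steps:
M = 28 (M = -8 + (-6)² = -8 + 36 = 28)
K(W) = 4*W² (K(W) = (2*W)*(2*W) = 4*W²)
P = -24109/573 (P = -7*(93/191 + 116/21) = -7*24109/4011 = -24109/573 ≈ -42.075)
(M + K(-4)/P)*(-317) = (28 + (4*(-4)²)/(-24109/573))*(-317) = (28 + (4*16)*(-573/24109))*(-317) = (28 + 64*(-573/24109))*(-317) = (28 - 36672/24109)*(-317) = (638380/24109)*(-317) = -202366460/24109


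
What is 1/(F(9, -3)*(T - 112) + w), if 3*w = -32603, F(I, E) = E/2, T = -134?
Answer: -3/31496 ≈ -9.5250e-5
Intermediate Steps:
F(I, E) = E/2 (F(I, E) = E*(½) = E/2)
w = -32603/3 (w = (⅓)*(-32603) = -32603/3 ≈ -10868.)
1/(F(9, -3)*(T - 112) + w) = 1/(((½)*(-3))*(-134 - 112) - 32603/3) = 1/(-3/2*(-246) - 32603/3) = 1/(369 - 32603/3) = 1/(-31496/3) = -3/31496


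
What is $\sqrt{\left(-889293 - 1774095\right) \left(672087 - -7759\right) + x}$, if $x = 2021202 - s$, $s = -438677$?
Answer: $i \sqrt{1810691218369} \approx 1.3456 \cdot 10^{6} i$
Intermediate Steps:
$x = 2459879$ ($x = 2021202 - -438677 = 2021202 + 438677 = 2459879$)
$\sqrt{\left(-889293 - 1774095\right) \left(672087 - -7759\right) + x} = \sqrt{\left(-889293 - 1774095\right) \left(672087 - -7759\right) + 2459879} = \sqrt{- 2663388 \left(672087 + \left(8320 - 561\right)\right) + 2459879} = \sqrt{- 2663388 \left(672087 + 7759\right) + 2459879} = \sqrt{\left(-2663388\right) 679846 + 2459879} = \sqrt{-1810693678248 + 2459879} = \sqrt{-1810691218369} = i \sqrt{1810691218369}$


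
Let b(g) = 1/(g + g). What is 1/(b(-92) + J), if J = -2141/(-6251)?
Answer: 1150184/387693 ≈ 2.9667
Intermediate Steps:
b(g) = 1/(2*g)
J = 2141/6251 (J = -2141*(-1/6251) = 2141/6251 ≈ 0.34250)
1/(b(-92) + J) = 1/((½)/(-92) + 2141/6251) = 1/((½)*(-1/92) + 2141/6251) = 1/(-1/184 + 2141/6251) = 1/(387693/1150184) = 1150184/387693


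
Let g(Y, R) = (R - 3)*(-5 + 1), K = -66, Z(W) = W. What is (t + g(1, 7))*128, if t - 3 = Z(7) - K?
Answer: 7680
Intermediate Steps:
g(Y, R) = 12 - 4*R (g(Y, R) = (-3 + R)*(-4) = 12 - 4*R)
t = 76 (t = 3 + (7 - 1*(-66)) = 3 + (7 + 66) = 3 + 73 = 76)
(t + g(1, 7))*128 = (76 + (12 - 4*7))*128 = (76 + (12 - 28))*128 = (76 - 16)*128 = 60*128 = 7680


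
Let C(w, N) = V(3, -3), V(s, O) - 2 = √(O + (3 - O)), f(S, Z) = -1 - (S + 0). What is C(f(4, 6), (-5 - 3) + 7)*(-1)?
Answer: -2 - √3 ≈ -3.7321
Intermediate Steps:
f(S, Z) = -1 - S
V(s, O) = 2 + √3 (V(s, O) = 2 + √(O + (3 - O)) = 2 + √3)
C(w, N) = 2 + √3
C(f(4, 6), (-5 - 3) + 7)*(-1) = (2 + √3)*(-1) = -2 - √3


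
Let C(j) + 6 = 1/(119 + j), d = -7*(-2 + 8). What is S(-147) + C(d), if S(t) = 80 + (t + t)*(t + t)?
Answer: 6661271/77 ≈ 86510.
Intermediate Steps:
d = -42 (d = -7*6 = -42)
C(j) = -6 + 1/(119 + j)
S(t) = 80 + 4*t² (S(t) = 80 + (2*t)*(2*t) = 80 + 4*t²)
S(-147) + C(d) = (80 + 4*(-147)²) + (-713 - 6*(-42))/(119 - 42) = (80 + 4*21609) + (-713 + 252)/77 = (80 + 86436) + (1/77)*(-461) = 86516 - 461/77 = 6661271/77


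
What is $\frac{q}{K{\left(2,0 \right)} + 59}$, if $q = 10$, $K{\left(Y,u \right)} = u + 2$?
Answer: $\frac{10}{61} \approx 0.16393$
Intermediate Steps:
$K{\left(Y,u \right)} = 2 + u$
$\frac{q}{K{\left(2,0 \right)} + 59} = \frac{1}{\left(2 + 0\right) + 59} \cdot 10 = \frac{1}{2 + 59} \cdot 10 = \frac{1}{61} \cdot 10 = \frac{10}{61}$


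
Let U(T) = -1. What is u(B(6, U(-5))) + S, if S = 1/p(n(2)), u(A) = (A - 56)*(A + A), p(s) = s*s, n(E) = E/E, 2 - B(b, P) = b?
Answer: 481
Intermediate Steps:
B(b, P) = 2 - b
n(E) = 1
p(s) = s²
u(A) = 2*A*(-56 + A) (u(A) = (-56 + A)*(2*A) = 2*A*(-56 + A))
S = 1 (S = 1/(1²) = 1/1 = 1)
u(B(6, U(-5))) + S = 2*(2 - 1*6)*(-56 + (2 - 1*6)) + 1 = 2*(2 - 6)*(-56 + (2 - 6)) + 1 = 2*(-4)*(-56 - 4) + 1 = 2*(-4)*(-60) + 1 = 480 + 1 = 481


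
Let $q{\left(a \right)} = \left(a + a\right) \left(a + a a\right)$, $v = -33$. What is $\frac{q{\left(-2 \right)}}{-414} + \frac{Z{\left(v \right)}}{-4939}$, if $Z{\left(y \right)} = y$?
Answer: $\frac{2417}{92943} \approx 0.026005$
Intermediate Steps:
$q{\left(a \right)} = 2 a \left(a + a^{2}\right)$
$\frac{q{\left(-2 \right)}}{-414} + \frac{Z{\left(v \right)}}{-4939} = \frac{2 \left(-2\right)^{2} \left(1 - 2\right)}{-414} - \frac{33}{-4939} = 2 \cdot 4 \left(-1\right) \left(- \frac{1}{414}\right) - - \frac{3}{449} = \left(-8\right) \left(- \frac{1}{414}\right) + \frac{3}{449} = \frac{4}{207} + \frac{3}{449} = \frac{2417}{92943}$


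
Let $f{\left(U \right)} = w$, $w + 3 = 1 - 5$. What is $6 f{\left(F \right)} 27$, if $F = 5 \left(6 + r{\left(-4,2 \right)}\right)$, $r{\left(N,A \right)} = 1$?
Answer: $-1134$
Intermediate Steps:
$w = -7$ ($w = -3 + \left(1 - 5\right) = -3 - 4 = -7$)
$F = 35$ ($F = 5 \left(6 + 1\right) = 5 \cdot 7 = 35$)
$f{\left(U \right)} = -7$
$6 f{\left(F \right)} 27 = 6 \left(-7\right) 27 = \left(-42\right) 27 = -1134$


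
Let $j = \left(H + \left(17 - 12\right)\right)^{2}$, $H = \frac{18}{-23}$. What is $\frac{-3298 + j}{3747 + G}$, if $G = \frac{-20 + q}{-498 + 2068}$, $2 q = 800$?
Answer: $- \frac{272431581}{311219693} \approx -0.87537$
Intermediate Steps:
$q = 400$ ($q = \frac{1}{2} \cdot 800 = 400$)
$H = - \frac{18}{23}$ ($H = 18 \left(- \frac{1}{23}\right) = - \frac{18}{23} \approx -0.78261$)
$j = \frac{9409}{529}$ ($j = \left(- \frac{18}{23} + \left(17 - 12\right)\right)^{2} = \left(- \frac{18}{23} + 5\right)^{2} = \left(\frac{97}{23}\right)^{2} = \frac{9409}{529} \approx 17.786$)
$G = \frac{38}{157}$ ($G = \frac{-20 + 400}{-498 + 2068} = \frac{380}{1570} = 380 \cdot \frac{1}{1570} = \frac{38}{157} \approx 0.24204$)
$\frac{-3298 + j}{3747 + G} = \frac{-3298 + \frac{9409}{529}}{3747 + \frac{38}{157}} = - \frac{1735233}{529 \cdot \frac{588317}{157}} = \left(- \frac{1735233}{529}\right) \frac{157}{588317} = - \frac{272431581}{311219693}$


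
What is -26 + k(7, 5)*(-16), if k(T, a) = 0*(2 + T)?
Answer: -26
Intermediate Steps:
k(T, a) = 0
-26 + k(7, 5)*(-16) = -26 + 0*(-16) = -26 + 0 = -26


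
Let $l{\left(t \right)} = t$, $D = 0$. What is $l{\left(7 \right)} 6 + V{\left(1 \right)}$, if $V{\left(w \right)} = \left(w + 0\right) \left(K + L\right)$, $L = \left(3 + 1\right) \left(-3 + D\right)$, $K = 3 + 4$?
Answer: $37$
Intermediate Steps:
$K = 7$
$L = -12$ ($L = \left(3 + 1\right) \left(-3 + 0\right) = 4 \left(-3\right) = -12$)
$V{\left(w \right)} = - 5 w$ ($V{\left(w \right)} = \left(w + 0\right) \left(7 - 12\right) = w \left(-5\right) = - 5 w$)
$l{\left(7 \right)} 6 + V{\left(1 \right)} = 7 \cdot 6 - 5 = 42 - 5 = 37$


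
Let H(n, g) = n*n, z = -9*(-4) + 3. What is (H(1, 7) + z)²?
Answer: 1600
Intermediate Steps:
z = 39 (z = 36 + 3 = 39)
H(n, g) = n²
(H(1, 7) + z)² = (1² + 39)² = (1 + 39)² = 40² = 1600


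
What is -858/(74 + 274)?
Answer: -143/58 ≈ -2.4655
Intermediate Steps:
-858/(74 + 274) = -858/348 = (1/348)*(-858) = -143/58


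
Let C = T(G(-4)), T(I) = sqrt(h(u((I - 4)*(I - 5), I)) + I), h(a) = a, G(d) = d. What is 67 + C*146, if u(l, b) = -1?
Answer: 67 + 146*I*sqrt(5) ≈ 67.0 + 326.47*I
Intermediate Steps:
T(I) = sqrt(-1 + I)
C = I*sqrt(5) (C = sqrt(-1 - 4) = sqrt(-5) = I*sqrt(5) ≈ 2.2361*I)
67 + C*146 = 67 + (I*sqrt(5))*146 = 67 + 146*I*sqrt(5)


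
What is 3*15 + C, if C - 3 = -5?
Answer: 43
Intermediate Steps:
C = -2 (C = 3 - 5 = -2)
3*15 + C = 3*15 - 2 = 45 - 2 = 43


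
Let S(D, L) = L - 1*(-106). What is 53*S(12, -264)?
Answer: -8374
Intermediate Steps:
S(D, L) = 106 + L (S(D, L) = L + 106 = 106 + L)
53*S(12, -264) = 53*(106 - 264) = 53*(-158) = -8374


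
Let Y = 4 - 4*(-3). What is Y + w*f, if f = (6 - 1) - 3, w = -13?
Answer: -10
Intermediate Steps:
Y = 16 (Y = 4 + 12 = 16)
f = 2 (f = 5 - 3 = 2)
Y + w*f = 16 - 13*2 = 16 - 26 = -10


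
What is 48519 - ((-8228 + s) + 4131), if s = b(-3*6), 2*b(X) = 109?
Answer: 105123/2 ≈ 52562.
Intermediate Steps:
b(X) = 109/2 (b(X) = (½)*109 = 109/2)
s = 109/2 ≈ 54.500
48519 - ((-8228 + s) + 4131) = 48519 - ((-8228 + 109/2) + 4131) = 48519 - (-16347/2 + 4131) = 48519 - 1*(-8085/2) = 48519 + 8085/2 = 105123/2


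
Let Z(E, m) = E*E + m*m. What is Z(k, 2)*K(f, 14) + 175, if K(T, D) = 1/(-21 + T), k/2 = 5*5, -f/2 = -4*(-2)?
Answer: 3971/37 ≈ 107.32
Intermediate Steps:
f = -16 (f = -(-8)*(-2) = -2*8 = -16)
k = 50 (k = 2*(5*5) = 2*25 = 50)
Z(E, m) = E² + m²
Z(k, 2)*K(f, 14) + 175 = (50² + 2²)/(-21 - 16) + 175 = (2500 + 4)/(-37) + 175 = 2504*(-1/37) + 175 = -2504/37 + 175 = 3971/37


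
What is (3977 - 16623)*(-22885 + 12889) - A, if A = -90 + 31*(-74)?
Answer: 126411800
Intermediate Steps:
A = -2384 (A = -90 - 2294 = -2384)
(3977 - 16623)*(-22885 + 12889) - A = (3977 - 16623)*(-22885 + 12889) - 1*(-2384) = -12646*(-9996) + 2384 = 126409416 + 2384 = 126411800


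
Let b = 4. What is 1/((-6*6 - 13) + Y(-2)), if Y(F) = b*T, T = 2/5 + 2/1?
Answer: -5/197 ≈ -0.025381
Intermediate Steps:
T = 12/5 (T = 2*(⅕) + 2*1 = ⅖ + 2 = 12/5 ≈ 2.4000)
Y(F) = 48/5 (Y(F) = 4*(12/5) = 48/5)
1/((-6*6 - 13) + Y(-2)) = 1/((-6*6 - 13) + 48/5) = 1/((-36 - 13) + 48/5) = 1/(-49 + 48/5) = 1/(-197/5) = -5/197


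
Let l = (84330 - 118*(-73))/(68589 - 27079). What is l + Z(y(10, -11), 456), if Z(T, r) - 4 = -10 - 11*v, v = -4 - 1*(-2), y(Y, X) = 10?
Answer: 378552/20755 ≈ 18.239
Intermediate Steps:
v = -2 (v = -4 + 2 = -2)
Z(T, r) = 16 (Z(T, r) = 4 + (-10 - 11*(-2)) = 4 + (-10 + 22) = 4 + 12 = 16)
l = 46472/20755 (l = (84330 + 8614)/41510 = 92944*(1/41510) = 46472/20755 ≈ 2.2391)
l + Z(y(10, -11), 456) = 46472/20755 + 16 = 378552/20755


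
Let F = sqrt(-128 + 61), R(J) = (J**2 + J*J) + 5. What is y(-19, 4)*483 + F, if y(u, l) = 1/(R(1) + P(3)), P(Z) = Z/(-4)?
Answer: 1932/25 + I*sqrt(67) ≈ 77.28 + 8.1853*I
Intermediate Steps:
R(J) = 5 + 2*J**2 (R(J) = (J**2 + J**2) + 5 = 2*J**2 + 5 = 5 + 2*J**2)
F = I*sqrt(67) (F = sqrt(-67) = I*sqrt(67) ≈ 8.1853*I)
P(Z) = -Z/4 (P(Z) = Z*(-1/4) = -Z/4)
y(u, l) = 4/25 (y(u, l) = 1/((5 + 2*1**2) - 1/4*3) = 1/((5 + 2*1) - 3/4) = 1/((5 + 2) - 3/4) = 1/(7 - 3/4) = 1/(25/4) = 4/25)
y(-19, 4)*483 + F = (4/25)*483 + I*sqrt(67) = 1932/25 + I*sqrt(67)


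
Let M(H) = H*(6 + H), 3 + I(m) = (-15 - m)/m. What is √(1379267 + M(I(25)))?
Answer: √34481514/5 ≈ 1174.4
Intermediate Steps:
I(m) = -3 + (-15 - m)/m
√(1379267 + M(I(25))) = √(1379267 + (-4 - 15/25)*(6 + (-4 - 15/25))) = √(1379267 + (-4 - 15*1/25)*(6 + (-4 - 15*1/25))) = √(1379267 + (-4 - ⅗)*(6 + (-4 - ⅗))) = √(1379267 - 23*(6 - 23/5)/5) = √(1379267 - 23/5*7/5) = √(1379267 - 161/25) = √(34481514/25) = √34481514/5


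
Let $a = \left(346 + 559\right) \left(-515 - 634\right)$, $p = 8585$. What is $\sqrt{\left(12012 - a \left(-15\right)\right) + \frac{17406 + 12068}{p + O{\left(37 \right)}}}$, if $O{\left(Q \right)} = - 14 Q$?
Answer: $\frac{i \sqrt{1014259989010449}}{8067} \approx 3947.9 i$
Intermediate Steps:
$a = -1039845$ ($a = 905 \left(-1149\right) = -1039845$)
$\sqrt{\left(12012 - a \left(-15\right)\right) + \frac{17406 + 12068}{p + O{\left(37 \right)}}} = \sqrt{\left(12012 - \left(-1039845\right) \left(-15\right)\right) + \frac{17406 + 12068}{8585 - 518}} = \sqrt{\left(12012 - 15597675\right) + \frac{29474}{8585 - 518}} = \sqrt{\left(12012 - 15597675\right) + \frac{29474}{8067}} = \sqrt{-15585663 + 29474 \cdot \frac{1}{8067}} = \sqrt{-15585663 + \frac{29474}{8067}} = \sqrt{- \frac{125729513947}{8067}} = \frac{i \sqrt{1014259989010449}}{8067}$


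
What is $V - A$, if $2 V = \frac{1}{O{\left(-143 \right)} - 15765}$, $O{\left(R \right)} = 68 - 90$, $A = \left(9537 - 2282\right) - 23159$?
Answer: $\frac{502152895}{31574} \approx 15904.0$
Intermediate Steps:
$A = -15904$ ($A = 7255 - 23159 = -15904$)
$O{\left(R \right)} = -22$
$V = - \frac{1}{31574}$ ($V = \frac{1}{2 \left(-22 - 15765\right)} = \frac{1}{2 \left(-15787\right)} = \frac{1}{2} \left(- \frac{1}{15787}\right) = - \frac{1}{31574} \approx -3.1672 \cdot 10^{-5}$)
$V - A = - \frac{1}{31574} - -15904 = - \frac{1}{31574} + 15904 = \frac{502152895}{31574}$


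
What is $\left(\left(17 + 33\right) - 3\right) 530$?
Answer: $24910$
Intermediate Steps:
$\left(\left(17 + 33\right) - 3\right) 530 = \left(50 - 3\right) 530 = 47 \cdot 530 = 24910$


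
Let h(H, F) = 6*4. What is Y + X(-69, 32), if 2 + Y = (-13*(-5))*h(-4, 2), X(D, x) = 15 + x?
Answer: 1605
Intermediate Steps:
h(H, F) = 24
Y = 1558 (Y = -2 - 13*(-5)*24 = -2 + 65*24 = -2 + 1560 = 1558)
Y + X(-69, 32) = 1558 + (15 + 32) = 1558 + 47 = 1605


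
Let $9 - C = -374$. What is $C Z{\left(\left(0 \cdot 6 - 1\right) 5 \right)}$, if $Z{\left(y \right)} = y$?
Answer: $-1915$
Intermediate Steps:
$C = 383$ ($C = 9 - -374 = 9 + 374 = 383$)
$C Z{\left(\left(0 \cdot 6 - 1\right) 5 \right)} = 383 \left(0 \cdot 6 - 1\right) 5 = 383 \left(0 - 1\right) 5 = 383 \left(\left(-1\right) 5\right) = 383 \left(-5\right) = -1915$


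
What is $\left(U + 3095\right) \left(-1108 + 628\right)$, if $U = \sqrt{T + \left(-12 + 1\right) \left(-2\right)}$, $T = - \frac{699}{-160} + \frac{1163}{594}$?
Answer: $-1485600 - \frac{4 \sqrt{444207390}}{33} \approx -1.4882 \cdot 10^{6}$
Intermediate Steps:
$T = \frac{300643}{47520}$ ($T = \left(-699\right) \left(- \frac{1}{160}\right) + 1163 \cdot \frac{1}{594} = \frac{699}{160} + \frac{1163}{594} = \frac{300643}{47520} \approx 6.3267$)
$U = \frac{\sqrt{444207390}}{3960}$ ($U = \sqrt{\frac{300643}{47520} + \left(-12 + 1\right) \left(-2\right)} = \sqrt{\frac{300643}{47520} - -22} = \sqrt{\frac{300643}{47520} + 22} = \sqrt{\frac{1346083}{47520}} = \frac{\sqrt{444207390}}{3960} \approx 5.3223$)
$\left(U + 3095\right) \left(-1108 + 628\right) = \left(\frac{\sqrt{444207390}}{3960} + 3095\right) \left(-1108 + 628\right) = \left(3095 + \frac{\sqrt{444207390}}{3960}\right) \left(-480\right) = -1485600 - \frac{4 \sqrt{444207390}}{33}$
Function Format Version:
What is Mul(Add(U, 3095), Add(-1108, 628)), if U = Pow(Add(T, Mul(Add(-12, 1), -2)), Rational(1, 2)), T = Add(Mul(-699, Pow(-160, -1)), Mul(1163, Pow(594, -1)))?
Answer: Add(-1485600, Mul(Rational(-4, 33), Pow(444207390, Rational(1, 2)))) ≈ -1.4882e+6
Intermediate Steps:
T = Rational(300643, 47520) (T = Add(Mul(-699, Rational(-1, 160)), Mul(1163, Rational(1, 594))) = Add(Rational(699, 160), Rational(1163, 594)) = Rational(300643, 47520) ≈ 6.3267)
U = Mul(Rational(1, 3960), Pow(444207390, Rational(1, 2))) (U = Pow(Add(Rational(300643, 47520), Mul(Add(-12, 1), -2)), Rational(1, 2)) = Pow(Add(Rational(300643, 47520), Mul(-11, -2)), Rational(1, 2)) = Pow(Add(Rational(300643, 47520), 22), Rational(1, 2)) = Pow(Rational(1346083, 47520), Rational(1, 2)) = Mul(Rational(1, 3960), Pow(444207390, Rational(1, 2))) ≈ 5.3223)
Mul(Add(U, 3095), Add(-1108, 628)) = Mul(Add(Mul(Rational(1, 3960), Pow(444207390, Rational(1, 2))), 3095), Add(-1108, 628)) = Mul(Add(3095, Mul(Rational(1, 3960), Pow(444207390, Rational(1, 2)))), -480) = Add(-1485600, Mul(Rational(-4, 33), Pow(444207390, Rational(1, 2))))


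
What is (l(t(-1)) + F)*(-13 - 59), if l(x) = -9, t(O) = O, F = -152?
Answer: 11592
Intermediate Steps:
(l(t(-1)) + F)*(-13 - 59) = (-9 - 152)*(-13 - 59) = -161*(-72) = 11592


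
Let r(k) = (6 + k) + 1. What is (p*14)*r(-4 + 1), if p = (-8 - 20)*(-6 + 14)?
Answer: -12544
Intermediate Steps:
p = -224 (p = -28*8 = -224)
r(k) = 7 + k
(p*14)*r(-4 + 1) = (-224*14)*(7 + (-4 + 1)) = -3136*(7 - 3) = -3136*4 = -12544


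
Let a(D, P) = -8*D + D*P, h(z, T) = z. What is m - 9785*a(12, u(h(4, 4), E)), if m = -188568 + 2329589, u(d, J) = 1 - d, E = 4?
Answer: 3432641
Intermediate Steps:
m = 2141021
m - 9785*a(12, u(h(4, 4), E)) = 2141021 - 9785*12*(-8 + (1 - 1*4)) = 2141021 - 9785*12*(-8 + (1 - 4)) = 2141021 - 9785*12*(-8 - 3) = 2141021 - 9785*12*(-11) = 2141021 - 9785*(-132) = 2141021 - 1*(-1291620) = 2141021 + 1291620 = 3432641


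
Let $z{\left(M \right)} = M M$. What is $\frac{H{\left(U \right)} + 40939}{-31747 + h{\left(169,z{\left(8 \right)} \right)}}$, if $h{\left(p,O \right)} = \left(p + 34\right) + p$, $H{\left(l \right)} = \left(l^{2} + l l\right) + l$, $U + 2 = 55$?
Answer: $- \frac{9322}{6275} \approx -1.4856$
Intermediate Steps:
$U = 53$ ($U = -2 + 55 = 53$)
$z{\left(M \right)} = M^{2}$
$H{\left(l \right)} = l + 2 l^{2}$ ($H{\left(l \right)} = \left(l^{2} + l^{2}\right) + l = 2 l^{2} + l = l + 2 l^{2}$)
$h{\left(p,O \right)} = 34 + 2 p$ ($h{\left(p,O \right)} = \left(34 + p\right) + p = 34 + 2 p$)
$\frac{H{\left(U \right)} + 40939}{-31747 + h{\left(169,z{\left(8 \right)} \right)}} = \frac{53 \left(1 + 2 \cdot 53\right) + 40939}{-31747 + \left(34 + 2 \cdot 169\right)} = \frac{53 \left(1 + 106\right) + 40939}{-31747 + \left(34 + 338\right)} = \frac{53 \cdot 107 + 40939}{-31747 + 372} = \frac{5671 + 40939}{-31375} = 46610 \left(- \frac{1}{31375}\right) = - \frac{9322}{6275}$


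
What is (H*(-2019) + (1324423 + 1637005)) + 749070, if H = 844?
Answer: 2006462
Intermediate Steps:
(H*(-2019) + (1324423 + 1637005)) + 749070 = (844*(-2019) + (1324423 + 1637005)) + 749070 = (-1704036 + 2961428) + 749070 = 1257392 + 749070 = 2006462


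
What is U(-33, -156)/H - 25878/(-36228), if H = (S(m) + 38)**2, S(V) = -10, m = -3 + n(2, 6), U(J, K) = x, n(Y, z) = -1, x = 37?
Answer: 1802399/2366896 ≈ 0.76150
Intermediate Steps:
U(J, K) = 37
m = -4 (m = -3 - 1 = -4)
H = 784 (H = (-10 + 38)**2 = 28**2 = 784)
U(-33, -156)/H - 25878/(-36228) = 37/784 - 25878/(-36228) = 37*(1/784) - 25878*(-1/36228) = 37/784 + 4313/6038 = 1802399/2366896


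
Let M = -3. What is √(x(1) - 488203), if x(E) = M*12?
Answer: I*√488239 ≈ 698.74*I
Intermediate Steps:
x(E) = -36 (x(E) = -3*12 = -36)
√(x(1) - 488203) = √(-36 - 488203) = √(-488239) = I*√488239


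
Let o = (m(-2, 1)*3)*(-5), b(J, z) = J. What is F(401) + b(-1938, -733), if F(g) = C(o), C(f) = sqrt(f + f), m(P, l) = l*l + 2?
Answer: -1938 + 3*I*sqrt(10) ≈ -1938.0 + 9.4868*I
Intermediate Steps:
m(P, l) = 2 + l**2 (m(P, l) = l**2 + 2 = 2 + l**2)
o = -45 (o = ((2 + 1**2)*3)*(-5) = ((2 + 1)*3)*(-5) = (3*3)*(-5) = 9*(-5) = -45)
C(f) = sqrt(2)*sqrt(f) (C(f) = sqrt(2*f) = sqrt(2)*sqrt(f))
F(g) = 3*I*sqrt(10) (F(g) = sqrt(2)*sqrt(-45) = sqrt(2)*(3*I*sqrt(5)) = 3*I*sqrt(10))
F(401) + b(-1938, -733) = 3*I*sqrt(10) - 1938 = -1938 + 3*I*sqrt(10)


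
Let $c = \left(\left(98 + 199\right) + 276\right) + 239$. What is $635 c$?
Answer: $515620$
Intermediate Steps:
$c = 812$ ($c = \left(297 + 276\right) + 239 = 573 + 239 = 812$)
$635 c = 635 \cdot 812 = 515620$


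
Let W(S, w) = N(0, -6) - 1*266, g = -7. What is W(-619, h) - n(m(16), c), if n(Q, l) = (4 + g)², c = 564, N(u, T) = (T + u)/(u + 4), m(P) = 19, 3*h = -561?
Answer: -553/2 ≈ -276.50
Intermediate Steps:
h = -187 (h = (⅓)*(-561) = -187)
N(u, T) = (T + u)/(4 + u)
W(S, w) = -535/2 (W(S, w) = (-6 + 0)/(4 + 0) - 1*266 = -6/4 - 266 = (¼)*(-6) - 266 = -3/2 - 266 = -535/2)
n(Q, l) = 9 (n(Q, l) = (4 - 7)² = (-3)² = 9)
W(-619, h) - n(m(16), c) = -535/2 - 1*9 = -535/2 - 9 = -553/2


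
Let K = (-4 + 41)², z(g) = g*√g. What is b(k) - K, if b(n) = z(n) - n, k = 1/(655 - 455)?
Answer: -273801/200 + √2/4000 ≈ -1369.0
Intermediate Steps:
z(g) = g^(3/2)
k = 1/200 ≈ 0.0050000
b(n) = n^(3/2) - n
K = 1369 (K = 37² = 1369)
b(k) - K = ((1/200)^(3/2) - 1*1/200) - 1*1369 = (√2/4000 - 1/200) - 1369 = (-1/200 + √2/4000) - 1369 = -273801/200 + √2/4000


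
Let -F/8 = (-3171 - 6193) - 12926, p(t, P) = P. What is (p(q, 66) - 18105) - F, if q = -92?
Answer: -196359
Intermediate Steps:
F = 178320 (F = -8*((-3171 - 6193) - 12926) = -8*(-9364 - 12926) = -8*(-22290) = 178320)
(p(q, 66) - 18105) - F = (66 - 18105) - 1*178320 = -18039 - 178320 = -196359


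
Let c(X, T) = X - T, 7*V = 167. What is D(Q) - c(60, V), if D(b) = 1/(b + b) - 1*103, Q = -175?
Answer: -48701/350 ≈ -139.15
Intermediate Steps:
V = 167/7 (V = (⅐)*167 = 167/7 ≈ 23.857)
D(b) = -103 + 1/(2*b) (D(b) = 1/(2*b) - 103 = -103 + 1/(2*b))
D(Q) - c(60, V) = (-103 + (½)/(-175)) - (60 - 1*167/7) = (-103 + (½)*(-1/175)) - (60 - 167/7) = (-103 - 1/350) - 1*253/7 = -36051/350 - 253/7 = -48701/350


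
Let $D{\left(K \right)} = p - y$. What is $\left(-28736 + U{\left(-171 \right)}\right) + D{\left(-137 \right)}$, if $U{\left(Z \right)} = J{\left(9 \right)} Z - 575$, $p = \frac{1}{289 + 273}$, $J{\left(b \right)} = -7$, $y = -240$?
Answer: $- \frac{15665187}{562} \approx -27874.0$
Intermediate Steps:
$p = \frac{1}{562} \approx 0.0017794$
$D{\left(K \right)} = \frac{134881}{562}$ ($D{\left(K \right)} = \frac{1}{562} - -240 = \frac{1}{562} + 240 = \frac{134881}{562}$)
$U{\left(Z \right)} = -575 - 7 Z$ ($U{\left(Z \right)} = - 7 Z - 575 = -575 - 7 Z$)
$\left(-28736 + U{\left(-171 \right)}\right) + D{\left(-137 \right)} = \left(-28736 - -622\right) + \frac{134881}{562} = \left(-28736 + \left(-575 + 1197\right)\right) + \frac{134881}{562} = \left(-28736 + 622\right) + \frac{134881}{562} = -28114 + \frac{134881}{562} = - \frac{15665187}{562}$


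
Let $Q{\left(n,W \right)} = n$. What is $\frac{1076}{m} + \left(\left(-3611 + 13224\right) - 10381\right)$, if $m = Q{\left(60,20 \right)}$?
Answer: $- \frac{11251}{15} \approx -750.07$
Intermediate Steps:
$m = 60$
$\frac{1076}{m} + \left(\left(-3611 + 13224\right) - 10381\right) = \frac{1076}{60} + \left(\left(-3611 + 13224\right) - 10381\right) = 1076 \cdot \frac{1}{60} + \left(9613 - 10381\right) = \frac{269}{15} - 768 = - \frac{11251}{15}$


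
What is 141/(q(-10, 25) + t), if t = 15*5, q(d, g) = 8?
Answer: 141/83 ≈ 1.6988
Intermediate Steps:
t = 75
141/(q(-10, 25) + t) = 141/(8 + 75) = 141/83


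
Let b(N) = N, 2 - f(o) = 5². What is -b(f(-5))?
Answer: 23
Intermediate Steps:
f(o) = -23 (f(o) = 2 - 1*5² = 2 - 1*25 = 2 - 25 = -23)
-b(f(-5)) = -1*(-23) = 23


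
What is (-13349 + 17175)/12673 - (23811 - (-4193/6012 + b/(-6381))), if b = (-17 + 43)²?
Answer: -1286267875970881/54018763884 ≈ -23812.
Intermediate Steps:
b = 676 (b = 26² = 676)
(-13349 + 17175)/12673 - (23811 - (-4193/6012 + b/(-6381))) = (-13349 + 17175)/12673 - (23811 - (-4193/6012 + 676/(-6381))) = 3826*(1/12673) - (23811 - (-4193*1/6012 + 676*(-1/6381))) = 3826/12673 - (23811 - (-4193/6012 - 676/6381)) = 3826/12673 - (23811 - 1*(-3424405/4262508)) = 3826/12673 - (23811 + 3424405/4262508) = 3826/12673 - 1*101498002393/4262508 = 3826/12673 - 101498002393/4262508 = -1286267875970881/54018763884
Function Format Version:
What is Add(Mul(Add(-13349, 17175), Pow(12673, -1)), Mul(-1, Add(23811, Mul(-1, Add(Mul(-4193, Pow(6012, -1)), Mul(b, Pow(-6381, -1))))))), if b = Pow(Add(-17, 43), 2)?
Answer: Rational(-1286267875970881, 54018763884) ≈ -23812.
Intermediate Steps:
b = 676 (b = Pow(26, 2) = 676)
Add(Mul(Add(-13349, 17175), Pow(12673, -1)), Mul(-1, Add(23811, Mul(-1, Add(Mul(-4193, Pow(6012, -1)), Mul(b, Pow(-6381, -1))))))) = Add(Mul(Add(-13349, 17175), Pow(12673, -1)), Mul(-1, Add(23811, Mul(-1, Add(Mul(-4193, Pow(6012, -1)), Mul(676, Pow(-6381, -1))))))) = Add(Mul(3826, Rational(1, 12673)), Mul(-1, Add(23811, Mul(-1, Add(Mul(-4193, Rational(1, 6012)), Mul(676, Rational(-1, 6381))))))) = Add(Rational(3826, 12673), Mul(-1, Add(23811, Mul(-1, Add(Rational(-4193, 6012), Rational(-676, 6381)))))) = Add(Rational(3826, 12673), Mul(-1, Add(23811, Mul(-1, Rational(-3424405, 4262508))))) = Add(Rational(3826, 12673), Mul(-1, Add(23811, Rational(3424405, 4262508)))) = Add(Rational(3826, 12673), Mul(-1, Rational(101498002393, 4262508))) = Add(Rational(3826, 12673), Rational(-101498002393, 4262508)) = Rational(-1286267875970881, 54018763884)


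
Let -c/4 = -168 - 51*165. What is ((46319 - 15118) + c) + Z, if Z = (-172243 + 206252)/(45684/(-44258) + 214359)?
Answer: 310858338211138/4743527469 ≈ 65533.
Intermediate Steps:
c = 34332 (c = -4*(-168 - 51*165) = -4*(-168 - 8415) = -4*(-8583) = 34332)
Z = 752585161/4743527469 (Z = 34009/(45684*(-1/44258) + 214359) = 34009/(-22842/22129 + 214359) = 34009/(4743527469/22129) = 34009*(22129/4743527469) = 752585161/4743527469 ≈ 0.15866)
((46319 - 15118) + c) + Z = ((46319 - 15118) + 34332) + 752585161/4743527469 = (31201 + 34332) + 752585161/4743527469 = 65533 + 752585161/4743527469 = 310858338211138/4743527469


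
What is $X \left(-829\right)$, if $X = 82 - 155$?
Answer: $60517$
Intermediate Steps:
$X = -73$ ($X = 82 - 155 = -73$)
$X \left(-829\right) = \left(-73\right) \left(-829\right) = 60517$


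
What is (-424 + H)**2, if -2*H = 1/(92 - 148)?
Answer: 2255015169/12544 ≈ 1.7977e+5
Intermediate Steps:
H = 1/112 (H = -1/(2*(92 - 148)) = -1/2/(-56) = -1/2*(-1/56) = 1/112 ≈ 0.0089286)
(-424 + H)**2 = (-424 + 1/112)**2 = (-47487/112)**2 = 2255015169/12544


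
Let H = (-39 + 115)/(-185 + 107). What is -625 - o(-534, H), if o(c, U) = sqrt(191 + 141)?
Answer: -625 - 2*sqrt(83) ≈ -643.22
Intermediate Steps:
H = -38/39 (H = 76/(-78) = 76*(-1/78) = -38/39 ≈ -0.97436)
o(c, U) = 2*sqrt(83) (o(c, U) = sqrt(332) = 2*sqrt(83))
-625 - o(-534, H) = -625 - 2*sqrt(83)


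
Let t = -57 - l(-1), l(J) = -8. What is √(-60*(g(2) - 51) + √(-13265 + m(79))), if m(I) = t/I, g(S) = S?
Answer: 2*√(4587135 + 79*I*√5174421)/79 ≈ 54.232 + 1.0619*I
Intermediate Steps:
t = -49 (t = -57 - 1*(-8) = -57 + 8 = -49)
m(I) = -49/I
√(-60*(g(2) - 51) + √(-13265 + m(79))) = √(-60*(2 - 51) + √(-13265 - 49/79)) = √(-60*(-49) + √(-13265 - 49*1/79)) = √(2940 + √(-13265 - 49/79)) = √(2940 + √(-1047984/79)) = √(2940 + 4*I*√5174421/79)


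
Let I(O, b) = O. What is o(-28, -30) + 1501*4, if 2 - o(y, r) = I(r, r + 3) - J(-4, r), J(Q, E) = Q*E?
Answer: 6156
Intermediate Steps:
J(Q, E) = E*Q
o(y, r) = 2 - 5*r (o(y, r) = 2 - (r - r*(-4)) = 2 - (r - (-4)*r) = 2 - (r + 4*r) = 2 - 5*r)
o(-28, -30) + 1501*4 = (2 - 5*(-30)) + 1501*4 = (2 + 150) + 6004 = 152 + 6004 = 6156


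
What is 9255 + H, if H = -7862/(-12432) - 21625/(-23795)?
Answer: 273826483549/29581944 ≈ 9256.5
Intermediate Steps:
H = 45591829/29581944 (H = -7862*(-1/12432) - 21625*(-1/23795) = 3931/6216 + 4325/4759 = 45591829/29581944 ≈ 1.5412)
9255 + H = 9255 + 45591829/29581944 = 273826483549/29581944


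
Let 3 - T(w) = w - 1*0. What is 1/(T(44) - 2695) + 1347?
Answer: 3685391/2736 ≈ 1347.0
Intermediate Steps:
T(w) = 3 - w (T(w) = 3 - (w - 1*0) = 3 - (w + 0) = 3 - w)
1/(T(44) - 2695) + 1347 = 1/((3 - 1*44) - 2695) + 1347 = 1/((3 - 44) - 2695) + 1347 = 1/(-41 - 2695) + 1347 = 1/(-2736) + 1347 = -1/2736 + 1347 = 3685391/2736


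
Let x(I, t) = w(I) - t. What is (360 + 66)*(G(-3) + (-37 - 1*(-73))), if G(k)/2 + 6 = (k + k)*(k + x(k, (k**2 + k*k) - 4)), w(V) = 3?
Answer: 81792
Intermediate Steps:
x(I, t) = 3 - t
G(k) = -12 + 4*k*(7 + k - 2*k**2) (G(k) = -12 + 2*((k + k)*(k + (3 - ((k**2 + k*k) - 4)))) = -12 + 2*((2*k)*(k + (3 - ((k**2 + k**2) - 4)))) = -12 + 2*((2*k)*(k + (3 - (2*k**2 - 4)))) = -12 + 2*((2*k)*(k + (3 - (-4 + 2*k**2)))) = -12 + 2*((2*k)*(k + (3 + (4 - 2*k**2)))) = -12 + 2*((2*k)*(k + (7 - 2*k**2))) = -12 + 2*((2*k)*(7 + k - 2*k**2)) = -12 + 2*(2*k*(7 + k - 2*k**2)) = -12 + 4*k*(7 + k - 2*k**2))
(360 + 66)*(G(-3) + (-37 - 1*(-73))) = (360 + 66)*((-12 + 4*(-3)**2 - 4*(-3)*(-7 + 2*(-3)**2)) + (-37 - 1*(-73))) = 426*((-12 + 4*9 - 4*(-3)*(-7 + 2*9)) + (-37 + 73)) = 426*((-12 + 36 - 4*(-3)*(-7 + 18)) + 36) = 426*((-12 + 36 - 4*(-3)*11) + 36) = 426*((-12 + 36 + 132) + 36) = 426*(156 + 36) = 426*192 = 81792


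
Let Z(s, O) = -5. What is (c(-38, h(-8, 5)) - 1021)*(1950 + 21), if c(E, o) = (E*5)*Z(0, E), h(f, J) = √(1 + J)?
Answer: -139941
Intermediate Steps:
c(E, o) = -25*E (c(E, o) = (E*5)*(-5) = (5*E)*(-5) = -25*E)
(c(-38, h(-8, 5)) - 1021)*(1950 + 21) = (-25*(-38) - 1021)*(1950 + 21) = (950 - 1021)*1971 = -71*1971 = -139941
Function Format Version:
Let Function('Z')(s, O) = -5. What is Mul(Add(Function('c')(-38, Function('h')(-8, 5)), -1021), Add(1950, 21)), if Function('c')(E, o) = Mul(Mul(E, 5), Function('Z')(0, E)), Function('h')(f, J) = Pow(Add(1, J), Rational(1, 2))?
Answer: -139941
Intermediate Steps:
Function('c')(E, o) = Mul(-25, E) (Function('c')(E, o) = Mul(Mul(E, 5), -5) = Mul(Mul(5, E), -5) = Mul(-25, E))
Mul(Add(Function('c')(-38, Function('h')(-8, 5)), -1021), Add(1950, 21)) = Mul(Add(Mul(-25, -38), -1021), Add(1950, 21)) = Mul(Add(950, -1021), 1971) = Mul(-71, 1971) = -139941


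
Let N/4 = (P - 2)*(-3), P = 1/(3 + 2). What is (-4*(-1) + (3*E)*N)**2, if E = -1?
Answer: 92416/25 ≈ 3696.6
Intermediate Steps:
P = 1/5 ≈ 0.20000
N = 108/5 (N = 4*((1/5 - 2)*(-3)) = 4*(-9/5*(-3)) = 4*(27/5) = 108/5 ≈ 21.600)
(-4*(-1) + (3*E)*N)**2 = (-4*(-1) + (3*(-1))*(108/5))**2 = (4 - 3*108/5)**2 = (4 - 324/5)**2 = (-304/5)**2 = 92416/25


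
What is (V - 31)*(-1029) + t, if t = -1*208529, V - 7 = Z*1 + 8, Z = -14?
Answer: -177659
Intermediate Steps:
V = 1 (V = 7 + (-14*1 + 8) = 7 + (-14 + 8) = 7 - 6 = 1)
t = -208529
(V - 31)*(-1029) + t = (1 - 31)*(-1029) - 208529 = -30*(-1029) - 208529 = 30870 - 208529 = -177659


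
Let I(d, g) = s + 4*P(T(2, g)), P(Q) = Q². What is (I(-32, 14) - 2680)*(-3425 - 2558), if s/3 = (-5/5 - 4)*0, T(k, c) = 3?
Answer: 15819052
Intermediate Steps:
s = 0 (s = 3*((-5/5 - 4)*0) = 3*((-5*⅕ - 4)*0) = 3*((-1 - 4)*0) = 3*(-5*0) = 3*0 = 0)
I(d, g) = 36 (I(d, g) = 0 + 4*3² = 0 + 4*9 = 0 + 36 = 36)
(I(-32, 14) - 2680)*(-3425 - 2558) = (36 - 2680)*(-3425 - 2558) = -2644*(-5983) = 15819052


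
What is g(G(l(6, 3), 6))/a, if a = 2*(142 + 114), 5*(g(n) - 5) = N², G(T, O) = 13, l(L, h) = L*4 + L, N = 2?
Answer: 29/2560 ≈ 0.011328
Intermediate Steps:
l(L, h) = 5*L (l(L, h) = 4*L + L = 5*L)
g(n) = 29/5 (g(n) = 5 + (⅕)*2² = 5 + (⅕)*4 = 5 + ⅘ = 29/5)
a = 512 (a = 2*256 = 512)
g(G(l(6, 3), 6))/a = (29/5)/512 = (29/5)*(1/512) = 29/2560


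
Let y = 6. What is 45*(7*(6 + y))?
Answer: 3780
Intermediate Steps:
45*(7*(6 + y)) = 45*(7*(6 + 6)) = 45*(7*12) = 45*84 = 3780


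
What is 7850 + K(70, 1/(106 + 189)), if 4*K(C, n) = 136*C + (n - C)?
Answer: 12050751/1180 ≈ 10213.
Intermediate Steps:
K(C, n) = n/4 + 135*C/4 (K(C, n) = (136*C + (n - C))/4 = (n + 135*C)/4 = n/4 + 135*C/4)
7850 + K(70, 1/(106 + 189)) = 7850 + (1/(4*(106 + 189)) + (135/4)*70) = 7850 + ((¼)/295 + 4725/2) = 7850 + ((¼)*(1/295) + 4725/2) = 7850 + (1/1180 + 4725/2) = 7850 + 2787751/1180 = 12050751/1180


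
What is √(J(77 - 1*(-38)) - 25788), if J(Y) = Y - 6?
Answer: I*√25679 ≈ 160.25*I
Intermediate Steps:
J(Y) = -6 + Y
√(J(77 - 1*(-38)) - 25788) = √((-6 + (77 - 1*(-38))) - 25788) = √((-6 + (77 + 38)) - 25788) = √((-6 + 115) - 25788) = √(109 - 25788) = √(-25679) = I*√25679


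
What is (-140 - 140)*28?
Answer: -7840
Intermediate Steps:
(-140 - 140)*28 = -280*28 = -7840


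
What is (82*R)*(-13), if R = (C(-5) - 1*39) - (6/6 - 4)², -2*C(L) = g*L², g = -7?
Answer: -42107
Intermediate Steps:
C(L) = 7*L²/2 (C(L) = -(-7)*L²/2 = 7*L²/2)
R = 79/2 (R = ((7/2)*(-5)² - 1*39) - (6/6 - 4)² = ((7/2)*25 - 39) - (6*(⅙) - 4)² = (175/2 - 39) - (1 - 4)² = 97/2 - 1*(-3)² = 97/2 - 1*9 = 97/2 - 9 = 79/2 ≈ 39.500)
(82*R)*(-13) = (82*(79/2))*(-13) = 3239*(-13) = -42107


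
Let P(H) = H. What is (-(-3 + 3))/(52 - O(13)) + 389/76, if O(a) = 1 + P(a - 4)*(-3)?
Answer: 389/76 ≈ 5.1184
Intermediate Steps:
O(a) = 13 - 3*a (O(a) = 1 + (a - 4)*(-3) = 1 + (-4 + a)*(-3) = 1 + (12 - 3*a) = 13 - 3*a)
(-(-3 + 3))/(52 - O(13)) + 389/76 = (-(-3 + 3))/(52 - (13 - 3*13)) + 389/76 = (-1*0)/(52 - (13 - 39)) + 389*(1/76) = 0/(52 - 1*(-26)) + 389/76 = 0/(52 + 26) + 389/76 = 0/78 + 389/76 = 0*(1/78) + 389/76 = 0 + 389/76 = 389/76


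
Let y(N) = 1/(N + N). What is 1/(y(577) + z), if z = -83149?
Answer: -1154/95953945 ≈ -1.2027e-5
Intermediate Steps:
y(N) = 1/(2*N)
1/(y(577) + z) = 1/((½)/577 - 83149) = 1/((½)*(1/577) - 83149) = 1/(1/1154 - 83149) = 1/(-95953945/1154) = -1154/95953945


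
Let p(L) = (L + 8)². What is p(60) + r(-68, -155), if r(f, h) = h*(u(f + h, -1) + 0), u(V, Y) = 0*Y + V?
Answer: 39189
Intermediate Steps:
p(L) = (8 + L)²
u(V, Y) = V (u(V, Y) = 0 + V = V)
r(f, h) = h*(f + h) (r(f, h) = h*((f + h) + 0) = h*(f + h))
p(60) + r(-68, -155) = (8 + 60)² - 155*(-68 - 155) = 68² - 155*(-223) = 4624 + 34565 = 39189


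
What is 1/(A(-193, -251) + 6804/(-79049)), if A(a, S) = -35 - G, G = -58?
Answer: 79049/1811323 ≈ 0.043642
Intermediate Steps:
A(a, S) = 23 (A(a, S) = -35 - 1*(-58) = -35 + 58 = 23)
1/(A(-193, -251) + 6804/(-79049)) = 1/(23 + 6804/(-79049)) = 1/(23 + 6804*(-1/79049)) = 1/(23 - 6804/79049) = 1/(1811323/79049) = 79049/1811323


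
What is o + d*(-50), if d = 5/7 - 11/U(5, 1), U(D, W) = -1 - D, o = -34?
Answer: -3389/21 ≈ -161.38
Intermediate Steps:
d = 107/42 (d = 5/7 - 11/(-1 - 1*5) = 5*(⅐) - 11/(-1 - 5) = 5/7 - 11/(-6) = 5/7 - 11*(-⅙) = 5/7 + 11/6 = 107/42 ≈ 2.5476)
o + d*(-50) = -34 + (107/42)*(-50) = -34 - 2675/21 = -3389/21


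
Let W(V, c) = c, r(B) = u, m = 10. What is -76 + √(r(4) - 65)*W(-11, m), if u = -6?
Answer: -76 + 10*I*√71 ≈ -76.0 + 84.261*I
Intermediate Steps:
r(B) = -6
-76 + √(r(4) - 65)*W(-11, m) = -76 + √(-6 - 65)*10 = -76 + √(-71)*10 = -76 + (I*√71)*10 = -76 + 10*I*√71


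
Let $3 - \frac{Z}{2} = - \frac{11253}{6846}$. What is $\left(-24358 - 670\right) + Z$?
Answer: $- \frac{28546351}{1141} \approx -25019.0$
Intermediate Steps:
$Z = \frac{10597}{1141}$ ($Z = 6 - 2 \left(- \frac{11253}{6846}\right) = 6 - 2 \left(\left(-11253\right) \frac{1}{6846}\right) = 6 - - \frac{3751}{1141} = 6 + \frac{3751}{1141} = \frac{10597}{1141} \approx 9.2875$)
$\left(-24358 - 670\right) + Z = \left(-24358 - 670\right) + \frac{10597}{1141} = -25028 + \frac{10597}{1141} = - \frac{28546351}{1141}$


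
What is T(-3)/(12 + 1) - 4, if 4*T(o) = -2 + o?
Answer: -213/52 ≈ -4.0962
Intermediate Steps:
T(o) = -½ + o/4 (T(o) = (-2 + o)/4 = -½ + o/4)
T(-3)/(12 + 1) - 4 = (-½ + (¼)*(-3))/(12 + 1) - 4 = (-½ - ¾)/13 - 4 = -5/4*1/13 - 4 = -5/52 - 4 = -213/52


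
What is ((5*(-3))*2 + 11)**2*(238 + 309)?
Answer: 197467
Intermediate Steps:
((5*(-3))*2 + 11)**2*(238 + 309) = (-15*2 + 11)**2*547 = (-30 + 11)**2*547 = (-19)**2*547 = 361*547 = 197467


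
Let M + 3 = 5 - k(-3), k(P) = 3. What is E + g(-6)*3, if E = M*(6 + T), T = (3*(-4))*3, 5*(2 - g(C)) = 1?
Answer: 177/5 ≈ 35.400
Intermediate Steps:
g(C) = 9/5 (g(C) = 2 - 1/5*1 = 2 - 1/5 = 9/5)
T = -36 (T = -12*3 = -36)
M = -1 (M = -3 + (5 - 1*3) = -3 + (5 - 3) = -3 + 2 = -1)
E = 30 (E = -(6 - 36) = -1*(-30) = 30)
E + g(-6)*3 = 30 + (9/5)*3 = 30 + 27/5 = 177/5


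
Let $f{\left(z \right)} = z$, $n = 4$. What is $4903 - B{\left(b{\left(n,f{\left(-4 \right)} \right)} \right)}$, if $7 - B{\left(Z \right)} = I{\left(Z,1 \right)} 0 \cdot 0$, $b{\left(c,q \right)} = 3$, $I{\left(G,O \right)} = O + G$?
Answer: $4896$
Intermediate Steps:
$I{\left(G,O \right)} = G + O$
$B{\left(Z \right)} = 7$ ($B{\left(Z \right)} = 7 - \left(Z + 1\right) 0 \cdot 0 = 7 - \left(1 + Z\right) 0 \cdot 0 = 7 - 0 \cdot 0 = 7 - 0 = 7 + 0 = 7$)
$4903 - B{\left(b{\left(n,f{\left(-4 \right)} \right)} \right)} = 4903 - 7 = 4896$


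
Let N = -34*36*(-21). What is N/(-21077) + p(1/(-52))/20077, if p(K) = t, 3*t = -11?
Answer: -221201353/181355541 ≈ -1.2197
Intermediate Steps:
t = -11/3 (t = (⅓)*(-11) = -11/3 ≈ -3.6667)
p(K) = -11/3
N = 25704 (N = -1224*(-21) = 25704)
N/(-21077) + p(1/(-52))/20077 = 25704/(-21077) - 11/3/20077 = 25704*(-1/21077) - 11/3*1/20077 = -3672/3011 - 11/60231 = -221201353/181355541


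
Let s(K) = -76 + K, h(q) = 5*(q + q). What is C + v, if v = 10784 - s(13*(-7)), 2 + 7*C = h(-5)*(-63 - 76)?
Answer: 83605/7 ≈ 11944.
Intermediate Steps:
h(q) = 10*q (h(q) = 5*(2*q) = 10*q)
C = 6948/7 (C = -2/7 + ((10*(-5))*(-63 - 76))/7 = -2/7 + (-50*(-139))/7 = -2/7 + (1/7)*6950 = -2/7 + 6950/7 = 6948/7 ≈ 992.57)
v = 10951 (v = 10784 - (-76 + 13*(-7)) = 10784 - (-76 - 91) = 10784 - 1*(-167) = 10784 + 167 = 10951)
C + v = 6948/7 + 10951 = 83605/7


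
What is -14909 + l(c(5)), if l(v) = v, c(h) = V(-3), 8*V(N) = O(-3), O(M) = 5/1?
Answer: -119267/8 ≈ -14908.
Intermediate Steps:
O(M) = 5 (O(M) = 5*1 = 5)
V(N) = 5/8 (V(N) = (⅛)*5 = 5/8)
c(h) = 5/8
-14909 + l(c(5)) = -14909 + 5/8 = -119267/8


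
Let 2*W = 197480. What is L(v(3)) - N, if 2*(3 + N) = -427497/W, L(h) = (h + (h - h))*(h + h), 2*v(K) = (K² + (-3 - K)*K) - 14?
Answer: 53253397/197480 ≈ 269.66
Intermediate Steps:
W = 98740 (W = (½)*197480 = 98740)
v(K) = -7 + K²/2 + K*(-3 - K)/2 (v(K) = ((K² + (-3 - K)*K) - 14)/2 = ((K² + K*(-3 - K)) - 14)/2 = (-14 + K² + K*(-3 - K))/2 = -7 + K²/2 + K*(-3 - K)/2)
L(h) = 2*h² (L(h) = (h + 0)*(2*h) = h*(2*h) = 2*h²)
N = -1019937/197480 (N = -3 + (-427497/98740)/2 = -3 + (-427497*1/98740)/2 = -3 + (½)*(-427497/98740) = -3 - 427497/197480 = -1019937/197480 ≈ -5.1648)
L(v(3)) - N = 2*(-7 - 3/2*3)² - 1*(-1019937/197480) = 2*(-7 - 9/2)² + 1019937/197480 = 2*(-23/2)² + 1019937/197480 = 2*(529/4) + 1019937/197480 = 529/2 + 1019937/197480 = 53253397/197480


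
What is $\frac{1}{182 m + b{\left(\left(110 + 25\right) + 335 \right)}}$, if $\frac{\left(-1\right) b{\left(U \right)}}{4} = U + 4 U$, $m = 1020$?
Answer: $\frac{1}{176240} \approx 5.6741 \cdot 10^{-6}$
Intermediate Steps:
$b{\left(U \right)} = - 20 U$ ($b{\left(U \right)} = - 4 \left(U + 4 U\right) = - 4 \cdot 5 U = - 20 U$)
$\frac{1}{182 m + b{\left(\left(110 + 25\right) + 335 \right)}} = \frac{1}{182 \cdot 1020 - 20 \left(\left(110 + 25\right) + 335\right)} = \frac{1}{185640 - 20 \left(135 + 335\right)} = \frac{1}{185640 - 9400} = \frac{1}{176240}$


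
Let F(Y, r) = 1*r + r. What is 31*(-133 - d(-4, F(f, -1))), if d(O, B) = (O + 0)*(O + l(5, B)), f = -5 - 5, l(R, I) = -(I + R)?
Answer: -4991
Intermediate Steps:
l(R, I) = -I - R
f = -10
F(Y, r) = 2*r (F(Y, r) = r + r = 2*r)
d(O, B) = O*(-5 + O - B) (d(O, B) = (O + 0)*(O + (-B - 1*5)) = O*(O + (-B - 5)) = O*(O + (-5 - B)) = O*(-5 + O - B))
31*(-133 - d(-4, F(f, -1))) = 31*(-133 - (-4)*(-5 - 4 - 2*(-1))) = 31*(-133 - (-4)*(-5 - 4 - 1*(-2))) = 31*(-133 - (-4)*(-5 - 4 + 2)) = 31*(-133 - (-4)*(-7)) = 31*(-133 - 1*28) = 31*(-133 - 28) = 31*(-161) = -4991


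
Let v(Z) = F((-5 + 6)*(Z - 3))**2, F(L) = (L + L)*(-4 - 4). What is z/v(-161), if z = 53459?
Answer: 53459/6885376 ≈ 0.0077641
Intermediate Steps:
F(L) = -16*L (F(L) = (2*L)*(-8) = -16*L)
v(Z) = (48 - 16*Z)**2 (v(Z) = (-16*(-5 + 6)*(Z - 3))**2 = (-16*(-3 + Z))**2 = (48 - 16*Z)**2)
z/v(-161) = 53459/((256*(3 - 1*(-161))**2)) = 53459/((256*(3 + 161)**2)) = 53459/((256*164**2)) = 53459/((256*26896)) = 53459/6885376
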